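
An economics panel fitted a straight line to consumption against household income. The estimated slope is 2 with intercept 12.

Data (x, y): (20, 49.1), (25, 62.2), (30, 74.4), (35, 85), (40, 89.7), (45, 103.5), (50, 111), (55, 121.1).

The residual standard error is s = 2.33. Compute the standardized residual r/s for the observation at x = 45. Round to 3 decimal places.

0.644

ŷ = 12 + 2·45 = 102
r = 103.5 − 102 = 1.5
r/s = 1.5 / 2.33 = 0.644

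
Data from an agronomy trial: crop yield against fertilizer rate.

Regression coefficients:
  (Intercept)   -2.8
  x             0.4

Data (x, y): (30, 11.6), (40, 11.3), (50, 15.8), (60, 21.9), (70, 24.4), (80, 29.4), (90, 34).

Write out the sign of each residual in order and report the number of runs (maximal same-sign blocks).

5 runs

x=30: ŷ = -2.8 + 0.4·30 = 9.2; e = 11.6 − 9.2 = 2.4
x=40: ŷ = -2.8 + 0.4·40 = 13.2; e = 11.3 − 13.2 = -1.9
x=50: ŷ = -2.8 + 0.4·50 = 17.2; e = 15.8 − 17.2 = -1.4
x=60: ŷ = -2.8 + 0.4·60 = 21.2; e = 21.9 − 21.2 = 0.7
x=70: ŷ = -2.8 + 0.4·70 = 25.2; e = 24.4 − 25.2 = -0.8
x=80: ŷ = -2.8 + 0.4·80 = 29.2; e = 29.4 − 29.2 = 0.2
x=90: ŷ = -2.8 + 0.4·90 = 33.2; e = 34 − 33.2 = 0.8
Signs: + − − + − + +
Runs: +×1, −×2, +×1, −×1, +×2 → 5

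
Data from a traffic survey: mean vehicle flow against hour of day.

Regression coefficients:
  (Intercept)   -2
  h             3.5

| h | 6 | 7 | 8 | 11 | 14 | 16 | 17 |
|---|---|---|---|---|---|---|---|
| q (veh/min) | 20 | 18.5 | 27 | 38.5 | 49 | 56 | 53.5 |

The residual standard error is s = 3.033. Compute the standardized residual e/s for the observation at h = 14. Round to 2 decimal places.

0.66

ŷ = -2 + 3.5·14 = 47
e = 49 − 47 = 2
e/s = 2 / 3.033 = 0.66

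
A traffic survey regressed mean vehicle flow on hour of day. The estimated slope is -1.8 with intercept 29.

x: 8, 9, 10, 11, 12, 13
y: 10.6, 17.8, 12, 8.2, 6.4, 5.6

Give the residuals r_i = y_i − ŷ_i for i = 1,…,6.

-4, 5, 1, -1, -1, 0

x=8: ŷ = 29 − 1.8·8 = 14.6; r = 10.6 − 14.6 = -4
x=9: ŷ = 29 − 1.8·9 = 12.8; r = 17.8 − 12.8 = 5
x=10: ŷ = 29 − 1.8·10 = 11; r = 12 − 11 = 1
x=11: ŷ = 29 − 1.8·11 = 9.2; r = 8.2 − 9.2 = -1
x=12: ŷ = 29 − 1.8·12 = 7.4; r = 6.4 − 7.4 = -1
x=13: ŷ = 29 − 1.8·13 = 5.6; r = 5.6 − 5.6 = 0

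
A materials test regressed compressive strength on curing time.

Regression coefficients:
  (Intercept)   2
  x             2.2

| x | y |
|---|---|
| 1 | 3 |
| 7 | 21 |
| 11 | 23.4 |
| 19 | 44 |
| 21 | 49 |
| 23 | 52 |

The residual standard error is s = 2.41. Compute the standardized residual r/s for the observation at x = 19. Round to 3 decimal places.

ŷ = 2 + 2.2·19 = 43.8
r = 44 − 43.8 = 0.2
r/s = 0.2 / 2.41 = 0.083

0.083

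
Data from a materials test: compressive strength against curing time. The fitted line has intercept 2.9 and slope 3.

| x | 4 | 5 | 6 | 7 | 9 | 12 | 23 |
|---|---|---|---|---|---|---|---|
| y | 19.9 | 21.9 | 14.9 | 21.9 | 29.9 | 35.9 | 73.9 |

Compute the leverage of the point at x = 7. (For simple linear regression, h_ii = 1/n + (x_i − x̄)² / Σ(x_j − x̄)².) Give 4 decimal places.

h = 0.1657

x̄ = (4 + 5 + 6 + 7 + 9 + 12 + 23)/7 = 9.42857
Σ(x − x̄)² = 29.4694 + 19.6122 + 11.7551 + 5.89796 + 0.183673 + 6.61224 + 184.184 = 257.714
h = 1/7 + (-2.42857)²/257.714 = 0.142857 + 0.0228857 = 0.1657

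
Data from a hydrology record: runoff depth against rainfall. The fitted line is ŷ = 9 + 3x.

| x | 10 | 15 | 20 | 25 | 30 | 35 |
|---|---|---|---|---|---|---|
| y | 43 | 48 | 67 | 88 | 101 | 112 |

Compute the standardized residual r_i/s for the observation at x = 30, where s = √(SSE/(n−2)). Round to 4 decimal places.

0.4472

x=10: ŷ = 9 + 3·10 = 39; r = 43 − 39 = 4
x=15: ŷ = 9 + 3·15 = 54; r = 48 − 54 = -6
x=20: ŷ = 9 + 3·20 = 69; r = 67 − 69 = -2
x=25: ŷ = 9 + 3·25 = 84; r = 88 − 84 = 4
x=30: ŷ = 9 + 3·30 = 99; r = 101 − 99 = 2
x=35: ŷ = 9 + 3·35 = 114; r = 112 − 114 = -2
SSE = 16 + 36 + 4 + 16 + 4 + 4 = 80
s = √(80/4) = 4.47214
r/s = 2 / 4.47214 = 0.4472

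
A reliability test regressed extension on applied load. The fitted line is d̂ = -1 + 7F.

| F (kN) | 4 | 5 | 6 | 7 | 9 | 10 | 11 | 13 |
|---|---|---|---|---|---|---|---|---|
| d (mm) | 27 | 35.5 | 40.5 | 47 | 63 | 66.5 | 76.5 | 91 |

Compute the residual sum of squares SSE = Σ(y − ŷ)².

SSE = 12

F=4: d̂ = -1 + 7·4 = 27; r = 27 − 27 = 0
F=5: d̂ = -1 + 7·5 = 34; r = 35.5 − 34 = 1.5
F=6: d̂ = -1 + 7·6 = 41; r = 40.5 − 41 = -0.5
F=7: d̂ = -1 + 7·7 = 48; r = 47 − 48 = -1
F=9: d̂ = -1 + 7·9 = 62; r = 63 − 62 = 1
F=10: d̂ = -1 + 7·10 = 69; r = 66.5 − 69 = -2.5
F=11: d̂ = -1 + 7·11 = 76; r = 76.5 − 76 = 0.5
F=13: d̂ = -1 + 7·13 = 90; r = 91 − 90 = 1
SSE = 0 + 2.25 + 0.25 + 1 + 1 + 6.25 + 0.25 + 1 = 12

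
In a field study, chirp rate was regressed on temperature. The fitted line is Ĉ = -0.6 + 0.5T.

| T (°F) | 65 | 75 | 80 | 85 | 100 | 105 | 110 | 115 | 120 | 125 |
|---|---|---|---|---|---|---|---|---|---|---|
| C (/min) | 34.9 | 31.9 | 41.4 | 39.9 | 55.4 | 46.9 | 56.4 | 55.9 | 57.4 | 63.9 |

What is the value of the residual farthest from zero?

r = 6

T=65: Ĉ = -0.6 + 0.5·65 = 31.9; r = 34.9 − 31.9 = 3
T=75: Ĉ = -0.6 + 0.5·75 = 36.9; r = 31.9 − 36.9 = -5
T=80: Ĉ = -0.6 + 0.5·80 = 39.4; r = 41.4 − 39.4 = 2
T=85: Ĉ = -0.6 + 0.5·85 = 41.9; r = 39.9 − 41.9 = -2
T=100: Ĉ = -0.6 + 0.5·100 = 49.4; r = 55.4 − 49.4 = 6
T=105: Ĉ = -0.6 + 0.5·105 = 51.9; r = 46.9 − 51.9 = -5
T=110: Ĉ = -0.6 + 0.5·110 = 54.4; r = 56.4 − 54.4 = 2
T=115: Ĉ = -0.6 + 0.5·115 = 56.9; r = 55.9 − 56.9 = -1
T=120: Ĉ = -0.6 + 0.5·120 = 59.4; r = 57.4 − 59.4 = -2
T=125: Ĉ = -0.6 + 0.5·125 = 61.9; r = 63.9 − 61.9 = 2
Largest |r| is 6 at T = 100, residual 6.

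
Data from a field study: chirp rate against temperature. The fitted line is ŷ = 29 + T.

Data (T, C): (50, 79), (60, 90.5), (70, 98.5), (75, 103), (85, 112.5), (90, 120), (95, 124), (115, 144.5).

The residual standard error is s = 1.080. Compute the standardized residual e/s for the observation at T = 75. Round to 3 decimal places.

-0.926

ŷ = 29 + 75 = 104
e = 103 − 104 = -1
e/s = -1 / 1.080 = -0.926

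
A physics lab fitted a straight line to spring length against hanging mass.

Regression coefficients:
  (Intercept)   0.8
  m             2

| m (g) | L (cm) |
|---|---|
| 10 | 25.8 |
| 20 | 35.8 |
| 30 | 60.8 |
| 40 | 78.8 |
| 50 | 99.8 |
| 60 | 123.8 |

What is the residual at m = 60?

e = 3

L̂ = 0.8 + 2·60 = 120.8
e = 123.8 − 120.8 = 3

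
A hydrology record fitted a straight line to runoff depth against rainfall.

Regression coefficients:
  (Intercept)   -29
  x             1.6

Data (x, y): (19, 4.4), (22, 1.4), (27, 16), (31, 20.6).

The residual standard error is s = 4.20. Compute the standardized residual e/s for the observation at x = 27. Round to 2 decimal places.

0.43

ŷ = -29 + 1.6·27 = 14.2
e = 16 − 14.2 = 1.8
e/s = 1.8 / 4.20 = 0.43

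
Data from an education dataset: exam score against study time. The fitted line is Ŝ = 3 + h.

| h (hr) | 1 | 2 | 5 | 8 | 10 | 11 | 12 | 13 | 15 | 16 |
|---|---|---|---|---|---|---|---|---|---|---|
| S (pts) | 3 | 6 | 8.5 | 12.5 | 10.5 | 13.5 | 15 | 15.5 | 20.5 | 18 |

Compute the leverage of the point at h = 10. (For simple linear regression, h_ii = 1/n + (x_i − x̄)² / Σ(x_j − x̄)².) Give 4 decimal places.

h̄ = (1 + 2 + 5 + 8 + 10 + 11 + 12 + 13 + 15 + 16)/10 = 9.3
Σ(h − h̄)² = 68.89 + 53.29 + 18.49 + 1.69 + 0.49 + 2.89 + 7.29 + 13.69 + 32.49 + 44.89 = 244.1
h = 1/10 + (0.7)²/244.1 = 0.1 + 0.00200737 = 0.1020

h = 0.1020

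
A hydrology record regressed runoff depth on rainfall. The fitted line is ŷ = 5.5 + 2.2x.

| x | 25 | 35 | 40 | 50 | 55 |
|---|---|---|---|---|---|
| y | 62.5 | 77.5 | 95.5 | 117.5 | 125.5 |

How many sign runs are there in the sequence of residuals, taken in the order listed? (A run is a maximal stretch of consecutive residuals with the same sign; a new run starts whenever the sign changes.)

x=25: ŷ = 5.5 + 2.2·25 = 60.5; r = 62.5 − 60.5 = 2
x=35: ŷ = 5.5 + 2.2·35 = 82.5; r = 77.5 − 82.5 = -5
x=40: ŷ = 5.5 + 2.2·40 = 93.5; r = 95.5 − 93.5 = 2
x=50: ŷ = 5.5 + 2.2·50 = 115.5; r = 117.5 − 115.5 = 2
x=55: ŷ = 5.5 + 2.2·55 = 126.5; r = 125.5 − 126.5 = -1
Signs: + − + + −
Runs: +×1, −×1, +×2, −×1 → 4

4 runs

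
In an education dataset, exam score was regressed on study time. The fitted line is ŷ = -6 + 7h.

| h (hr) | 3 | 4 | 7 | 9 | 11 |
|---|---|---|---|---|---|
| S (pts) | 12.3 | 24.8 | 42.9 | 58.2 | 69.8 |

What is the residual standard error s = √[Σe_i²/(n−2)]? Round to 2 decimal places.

s = 2.45

h=3: ŷ = -6 + 7·3 = 15; e = 12.3 − 15 = -2.7
h=4: ŷ = -6 + 7·4 = 22; e = 24.8 − 22 = 2.8
h=7: ŷ = -6 + 7·7 = 43; e = 42.9 − 43 = -0.1
h=9: ŷ = -6 + 7·9 = 57; e = 58.2 − 57 = 1.2
h=11: ŷ = -6 + 7·11 = 71; e = 69.8 − 71 = -1.2
SSE = 7.29 + 7.84 + 0.01 + 1.44 + 1.44 = 18.02
s = √(18.02/3) = √6.00667 ≈ 2.45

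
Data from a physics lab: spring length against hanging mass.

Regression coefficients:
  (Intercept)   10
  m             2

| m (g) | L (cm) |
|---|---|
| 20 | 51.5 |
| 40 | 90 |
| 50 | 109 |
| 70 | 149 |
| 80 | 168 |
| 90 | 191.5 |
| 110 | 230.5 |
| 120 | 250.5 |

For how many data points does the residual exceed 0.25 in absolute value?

m=20: L̂ = 10 + 2·20 = 50; e = 51.5 − 50 = 1.5
m=40: L̂ = 10 + 2·40 = 90; e = 90 − 90 = 0
m=50: L̂ = 10 + 2·50 = 110; e = 109 − 110 = -1
m=70: L̂ = 10 + 2·70 = 150; e = 149 − 150 = -1
m=80: L̂ = 10 + 2·80 = 170; e = 168 − 170 = -2
m=90: L̂ = 10 + 2·90 = 190; e = 191.5 − 190 = 1.5
m=110: L̂ = 10 + 2·110 = 230; e = 230.5 − 230 = 0.5
m=120: L̂ = 10 + 2·120 = 250; e = 250.5 − 250 = 0.5
|e| > 0.25: m=20 (|e|=1.5), m=50 (|e|=1), m=70 (|e|=1), m=80 (|e|=2), m=90 (|e|=1.5), m=110 (|e|=0.5), m=120 (|e|=0.5) → 7

7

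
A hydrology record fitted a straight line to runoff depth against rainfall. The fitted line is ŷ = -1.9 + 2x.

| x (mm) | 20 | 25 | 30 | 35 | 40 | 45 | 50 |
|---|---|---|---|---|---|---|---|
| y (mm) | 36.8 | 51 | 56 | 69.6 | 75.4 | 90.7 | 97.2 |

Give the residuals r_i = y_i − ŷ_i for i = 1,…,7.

x=20: ŷ = -1.9 + 2·20 = 38.1; r = 36.8 − 38.1 = -1.3
x=25: ŷ = -1.9 + 2·25 = 48.1; r = 51 − 48.1 = 2.9
x=30: ŷ = -1.9 + 2·30 = 58.1; r = 56 − 58.1 = -2.1
x=35: ŷ = -1.9 + 2·35 = 68.1; r = 69.6 − 68.1 = 1.5
x=40: ŷ = -1.9 + 2·40 = 78.1; r = 75.4 − 78.1 = -2.7
x=45: ŷ = -1.9 + 2·45 = 88.1; r = 90.7 − 88.1 = 2.6
x=50: ŷ = -1.9 + 2·50 = 98.1; r = 97.2 − 98.1 = -0.9

-1.3, 2.9, -2.1, 1.5, -2.7, 2.6, -0.9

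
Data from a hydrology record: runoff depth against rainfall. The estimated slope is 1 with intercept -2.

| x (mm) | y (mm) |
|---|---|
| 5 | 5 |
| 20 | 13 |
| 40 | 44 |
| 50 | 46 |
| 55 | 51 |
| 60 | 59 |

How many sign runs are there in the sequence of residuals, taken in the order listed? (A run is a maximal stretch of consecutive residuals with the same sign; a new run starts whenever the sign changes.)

5 runs

x=5: ŷ = -2 + 5 = 3; r = 5 − 3 = 2
x=20: ŷ = -2 + 20 = 18; r = 13 − 18 = -5
x=40: ŷ = -2 + 40 = 38; r = 44 − 38 = 6
x=50: ŷ = -2 + 50 = 48; r = 46 − 48 = -2
x=55: ŷ = -2 + 55 = 53; r = 51 − 53 = -2
x=60: ŷ = -2 + 60 = 58; r = 59 − 58 = 1
Signs: + − + − − +
Runs: +×1, −×1, +×1, −×2, +×1 → 5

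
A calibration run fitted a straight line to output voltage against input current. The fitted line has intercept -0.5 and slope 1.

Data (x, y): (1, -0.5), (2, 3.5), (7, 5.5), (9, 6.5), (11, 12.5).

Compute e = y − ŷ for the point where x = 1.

e = -1

ŷ = -0.5 + 1 = 0.5
e = -0.5 − 0.5 = -1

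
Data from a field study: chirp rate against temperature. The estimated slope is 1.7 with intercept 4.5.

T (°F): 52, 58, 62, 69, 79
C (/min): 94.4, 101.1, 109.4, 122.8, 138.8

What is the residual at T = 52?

Ĉ = 4.5 + 1.7·52 = 92.9
e = 94.4 − 92.9 = 1.5

e = 1.5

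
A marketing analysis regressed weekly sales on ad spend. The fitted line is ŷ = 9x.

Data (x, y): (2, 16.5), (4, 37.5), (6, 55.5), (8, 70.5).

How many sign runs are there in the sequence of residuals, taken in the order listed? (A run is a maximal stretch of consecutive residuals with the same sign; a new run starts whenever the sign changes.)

x=2: ŷ = 9·2 = 18; e = 16.5 − 18 = -1.5
x=4: ŷ = 9·4 = 36; e = 37.5 − 36 = 1.5
x=6: ŷ = 9·6 = 54; e = 55.5 − 54 = 1.5
x=8: ŷ = 9·8 = 72; e = 70.5 − 72 = -1.5
Signs: − + + −
Runs: −×1, +×2, −×1 → 3

3 runs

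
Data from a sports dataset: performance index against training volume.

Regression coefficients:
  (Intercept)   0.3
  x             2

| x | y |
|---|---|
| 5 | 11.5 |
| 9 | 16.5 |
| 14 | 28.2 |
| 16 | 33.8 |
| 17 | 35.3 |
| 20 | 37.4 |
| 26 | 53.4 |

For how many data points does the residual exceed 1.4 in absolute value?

3

x=5: ŷ = 0.3 + 2·5 = 10.3; e = 11.5 − 10.3 = 1.2
x=9: ŷ = 0.3 + 2·9 = 18.3; e = 16.5 − 18.3 = -1.8
x=14: ŷ = 0.3 + 2·14 = 28.3; e = 28.2 − 28.3 = -0.1
x=16: ŷ = 0.3 + 2·16 = 32.3; e = 33.8 − 32.3 = 1.5
x=17: ŷ = 0.3 + 2·17 = 34.3; e = 35.3 − 34.3 = 1
x=20: ŷ = 0.3 + 2·20 = 40.3; e = 37.4 − 40.3 = -2.9
x=26: ŷ = 0.3 + 2·26 = 52.3; e = 53.4 − 52.3 = 1.1
|e| > 1.4: x=9 (|e|=1.8), x=16 (|e|=1.5), x=20 (|e|=2.9) → 3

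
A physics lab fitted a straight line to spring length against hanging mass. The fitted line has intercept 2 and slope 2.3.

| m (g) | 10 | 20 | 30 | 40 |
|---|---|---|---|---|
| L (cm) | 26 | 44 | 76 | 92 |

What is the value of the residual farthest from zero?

r = 5

m=10: ŷ = 2 + 2.3·10 = 25; r = 26 − 25 = 1
m=20: ŷ = 2 + 2.3·20 = 48; r = 44 − 48 = -4
m=30: ŷ = 2 + 2.3·30 = 71; r = 76 − 71 = 5
m=40: ŷ = 2 + 2.3·40 = 94; r = 92 − 94 = -2
Largest |r| is 5 at m = 30, residual 5.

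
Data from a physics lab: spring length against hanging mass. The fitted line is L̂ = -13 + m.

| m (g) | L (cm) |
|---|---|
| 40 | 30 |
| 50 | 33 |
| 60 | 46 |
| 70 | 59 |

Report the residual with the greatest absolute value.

r = -4

m=40: L̂ = -13 + 40 = 27; r = 30 − 27 = 3
m=50: L̂ = -13 + 50 = 37; r = 33 − 37 = -4
m=60: L̂ = -13 + 60 = 47; r = 46 − 47 = -1
m=70: L̂ = -13 + 70 = 57; r = 59 − 57 = 2
Largest |r| is 4 at m = 50, residual -4.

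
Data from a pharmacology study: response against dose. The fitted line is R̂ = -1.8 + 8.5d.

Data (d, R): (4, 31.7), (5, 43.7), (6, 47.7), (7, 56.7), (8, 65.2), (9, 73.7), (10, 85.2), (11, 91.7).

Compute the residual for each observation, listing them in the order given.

-0.5, 3, -1.5, -1, -1, -1, 2, 0

d=4: R̂ = -1.8 + 8.5·4 = 32.2; e = 31.7 − 32.2 = -0.5
d=5: R̂ = -1.8 + 8.5·5 = 40.7; e = 43.7 − 40.7 = 3
d=6: R̂ = -1.8 + 8.5·6 = 49.2; e = 47.7 − 49.2 = -1.5
d=7: R̂ = -1.8 + 8.5·7 = 57.7; e = 56.7 − 57.7 = -1
d=8: R̂ = -1.8 + 8.5·8 = 66.2; e = 65.2 − 66.2 = -1
d=9: R̂ = -1.8 + 8.5·9 = 74.7; e = 73.7 − 74.7 = -1
d=10: R̂ = -1.8 + 8.5·10 = 83.2; e = 85.2 − 83.2 = 2
d=11: R̂ = -1.8 + 8.5·11 = 91.7; e = 91.7 − 91.7 = 0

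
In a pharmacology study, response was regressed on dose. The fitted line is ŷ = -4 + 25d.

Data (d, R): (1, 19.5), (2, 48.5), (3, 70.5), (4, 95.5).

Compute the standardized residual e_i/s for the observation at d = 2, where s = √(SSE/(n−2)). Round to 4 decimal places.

1.1785

d=1: ŷ = -4 + 25·1 = 21; e = 19.5 − 21 = -1.5
d=2: ŷ = -4 + 25·2 = 46; e = 48.5 − 46 = 2.5
d=3: ŷ = -4 + 25·3 = 71; e = 70.5 − 71 = -0.5
d=4: ŷ = -4 + 25·4 = 96; e = 95.5 − 96 = -0.5
SSE = 2.25 + 6.25 + 0.25 + 0.25 = 9
s = √(9/2) = 2.12132
e/s = 2.5 / 2.12132 = 1.1785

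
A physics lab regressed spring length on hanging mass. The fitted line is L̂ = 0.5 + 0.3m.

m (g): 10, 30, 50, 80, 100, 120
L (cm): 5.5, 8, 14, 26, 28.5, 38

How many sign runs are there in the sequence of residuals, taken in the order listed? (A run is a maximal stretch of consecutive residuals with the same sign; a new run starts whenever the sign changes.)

m=10: L̂ = 0.5 + 0.3·10 = 3.5; e = 5.5 − 3.5 = 2
m=30: L̂ = 0.5 + 0.3·30 = 9.5; e = 8 − 9.5 = -1.5
m=50: L̂ = 0.5 + 0.3·50 = 15.5; e = 14 − 15.5 = -1.5
m=80: L̂ = 0.5 + 0.3·80 = 24.5; e = 26 − 24.5 = 1.5
m=100: L̂ = 0.5 + 0.3·100 = 30.5; e = 28.5 − 30.5 = -2
m=120: L̂ = 0.5 + 0.3·120 = 36.5; e = 38 − 36.5 = 1.5
Signs: + − − + − +
Runs: +×1, −×2, +×1, −×1, +×1 → 5

5 runs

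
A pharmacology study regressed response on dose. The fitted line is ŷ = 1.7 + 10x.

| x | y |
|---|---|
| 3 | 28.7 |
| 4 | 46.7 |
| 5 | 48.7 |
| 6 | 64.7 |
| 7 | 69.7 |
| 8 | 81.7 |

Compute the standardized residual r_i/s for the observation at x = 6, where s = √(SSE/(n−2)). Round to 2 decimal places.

0.80

x=3: ŷ = 1.7 + 10·3 = 31.7; r = 28.7 − 31.7 = -3
x=4: ŷ = 1.7 + 10·4 = 41.7; r = 46.7 − 41.7 = 5
x=5: ŷ = 1.7 + 10·5 = 51.7; r = 48.7 − 51.7 = -3
x=6: ŷ = 1.7 + 10·6 = 61.7; r = 64.7 − 61.7 = 3
x=7: ŷ = 1.7 + 10·7 = 71.7; r = 69.7 − 71.7 = -2
x=8: ŷ = 1.7 + 10·8 = 81.7; r = 81.7 − 81.7 = 0
SSE = 9 + 25 + 9 + 9 + 4 + 0 = 56
s = √(56/4) = 3.74166
r/s = 3 / 3.74166 = 0.80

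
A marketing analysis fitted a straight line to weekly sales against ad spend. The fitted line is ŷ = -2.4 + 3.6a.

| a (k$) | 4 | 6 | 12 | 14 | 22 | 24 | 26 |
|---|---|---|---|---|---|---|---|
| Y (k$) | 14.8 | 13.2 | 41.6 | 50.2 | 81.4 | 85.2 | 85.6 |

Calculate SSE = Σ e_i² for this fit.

SSE = 103.28

a=4: ŷ = -2.4 + 3.6·4 = 12; e = 14.8 − 12 = 2.8
a=6: ŷ = -2.4 + 3.6·6 = 19.2; e = 13.2 − 19.2 = -6
a=12: ŷ = -2.4 + 3.6·12 = 40.8; e = 41.6 − 40.8 = 0.8
a=14: ŷ = -2.4 + 3.6·14 = 48; e = 50.2 − 48 = 2.2
a=22: ŷ = -2.4 + 3.6·22 = 76.8; e = 81.4 − 76.8 = 4.6
a=24: ŷ = -2.4 + 3.6·24 = 84; e = 85.2 − 84 = 1.2
a=26: ŷ = -2.4 + 3.6·26 = 91.2; e = 85.6 − 91.2 = -5.6
SSE = 7.84 + 36 + 0.64 + 4.84 + 21.16 + 1.44 + 31.36 = 103.28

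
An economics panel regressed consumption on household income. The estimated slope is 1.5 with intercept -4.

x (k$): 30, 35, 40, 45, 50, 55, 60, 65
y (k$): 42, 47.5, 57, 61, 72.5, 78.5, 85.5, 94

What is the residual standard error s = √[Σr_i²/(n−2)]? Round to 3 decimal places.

x=30: ŷ = -4 + 1.5·30 = 41; r = 42 − 41 = 1
x=35: ŷ = -4 + 1.5·35 = 48.5; r = 47.5 − 48.5 = -1
x=40: ŷ = -4 + 1.5·40 = 56; r = 57 − 56 = 1
x=45: ŷ = -4 + 1.5·45 = 63.5; r = 61 − 63.5 = -2.5
x=50: ŷ = -4 + 1.5·50 = 71; r = 72.5 − 71 = 1.5
x=55: ŷ = -4 + 1.5·55 = 78.5; r = 78.5 − 78.5 = 0
x=60: ŷ = -4 + 1.5·60 = 86; r = 85.5 − 86 = -0.5
x=65: ŷ = -4 + 1.5·65 = 93.5; r = 94 − 93.5 = 0.5
SSE = 1 + 1 + 1 + 6.25 + 2.25 + 0 + 0.25 + 0.25 = 12
s = √(12/6) = √2 ≈ 1.414

s = 1.414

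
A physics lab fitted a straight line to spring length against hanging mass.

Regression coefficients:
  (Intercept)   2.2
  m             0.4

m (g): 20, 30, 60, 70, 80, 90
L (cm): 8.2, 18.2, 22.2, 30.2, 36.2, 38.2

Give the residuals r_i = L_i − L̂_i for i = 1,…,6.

m=20: L̂ = 2.2 + 0.4·20 = 10.2; r = 8.2 − 10.2 = -2
m=30: L̂ = 2.2 + 0.4·30 = 14.2; r = 18.2 − 14.2 = 4
m=60: L̂ = 2.2 + 0.4·60 = 26.2; r = 22.2 − 26.2 = -4
m=70: L̂ = 2.2 + 0.4·70 = 30.2; r = 30.2 − 30.2 = 0
m=80: L̂ = 2.2 + 0.4·80 = 34.2; r = 36.2 − 34.2 = 2
m=90: L̂ = 2.2 + 0.4·90 = 38.2; r = 38.2 − 38.2 = 0

-2, 4, -4, 0, 2, 0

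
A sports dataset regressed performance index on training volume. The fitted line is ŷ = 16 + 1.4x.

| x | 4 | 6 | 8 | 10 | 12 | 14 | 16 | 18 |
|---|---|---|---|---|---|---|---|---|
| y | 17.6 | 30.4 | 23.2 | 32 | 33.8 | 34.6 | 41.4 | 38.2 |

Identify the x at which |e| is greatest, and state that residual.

x=4: ŷ = 16 + 1.4·4 = 21.6; e = 17.6 − 21.6 = -4
x=6: ŷ = 16 + 1.4·6 = 24.4; e = 30.4 − 24.4 = 6
x=8: ŷ = 16 + 1.4·8 = 27.2; e = 23.2 − 27.2 = -4
x=10: ŷ = 16 + 1.4·10 = 30; e = 32 − 30 = 2
x=12: ŷ = 16 + 1.4·12 = 32.8; e = 33.8 − 32.8 = 1
x=14: ŷ = 16 + 1.4·14 = 35.6; e = 34.6 − 35.6 = -1
x=16: ŷ = 16 + 1.4·16 = 38.4; e = 41.4 − 38.4 = 3
x=18: ŷ = 16 + 1.4·18 = 41.2; e = 38.2 − 41.2 = -3
Largest |e| is 6 at x = 6, residual 6.

x = 6, e = 6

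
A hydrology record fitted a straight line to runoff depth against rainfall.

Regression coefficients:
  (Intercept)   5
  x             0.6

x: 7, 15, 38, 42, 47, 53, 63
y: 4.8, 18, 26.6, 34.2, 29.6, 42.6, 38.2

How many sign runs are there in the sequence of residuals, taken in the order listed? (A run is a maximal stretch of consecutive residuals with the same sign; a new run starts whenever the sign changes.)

7 runs

x=7: ŷ = 5 + 0.6·7 = 9.2; r = 4.8 − 9.2 = -4.4
x=15: ŷ = 5 + 0.6·15 = 14; r = 18 − 14 = 4
x=38: ŷ = 5 + 0.6·38 = 27.8; r = 26.6 − 27.8 = -1.2
x=42: ŷ = 5 + 0.6·42 = 30.2; r = 34.2 − 30.2 = 4
x=47: ŷ = 5 + 0.6·47 = 33.2; r = 29.6 − 33.2 = -3.6
x=53: ŷ = 5 + 0.6·53 = 36.8; r = 42.6 − 36.8 = 5.8
x=63: ŷ = 5 + 0.6·63 = 42.8; r = 38.2 − 42.8 = -4.6
Signs: − + − + − + −
Runs: −×1, +×1, −×1, +×1, −×1, +×1, −×1 → 7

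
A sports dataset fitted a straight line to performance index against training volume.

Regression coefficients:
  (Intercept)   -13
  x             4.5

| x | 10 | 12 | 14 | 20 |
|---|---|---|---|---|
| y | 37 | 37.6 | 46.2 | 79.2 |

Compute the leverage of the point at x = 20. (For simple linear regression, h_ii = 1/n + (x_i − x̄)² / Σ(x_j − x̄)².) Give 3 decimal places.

x̄ = (10 + 12 + 14 + 20)/4 = 14
Σ(x − x̄)² = 16 + 4 + 0 + 36 = 56
h = 1/4 + (6)²/56 = 0.25 + 0.642857 = 0.893

h = 0.893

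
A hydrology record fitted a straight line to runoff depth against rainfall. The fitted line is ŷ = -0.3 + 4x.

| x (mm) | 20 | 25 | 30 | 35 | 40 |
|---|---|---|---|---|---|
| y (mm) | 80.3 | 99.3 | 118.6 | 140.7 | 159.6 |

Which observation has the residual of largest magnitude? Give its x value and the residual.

x=20: ŷ = -0.3 + 4·20 = 79.7; e = 80.3 − 79.7 = 0.6
x=25: ŷ = -0.3 + 4·25 = 99.7; e = 99.3 − 99.7 = -0.4
x=30: ŷ = -0.3 + 4·30 = 119.7; e = 118.6 − 119.7 = -1.1
x=35: ŷ = -0.3 + 4·35 = 139.7; e = 140.7 − 139.7 = 1
x=40: ŷ = -0.3 + 4·40 = 159.7; e = 159.6 − 159.7 = -0.1
Largest |e| is 1.1 at x = 30, residual -1.1.

x = 30, e = -1.1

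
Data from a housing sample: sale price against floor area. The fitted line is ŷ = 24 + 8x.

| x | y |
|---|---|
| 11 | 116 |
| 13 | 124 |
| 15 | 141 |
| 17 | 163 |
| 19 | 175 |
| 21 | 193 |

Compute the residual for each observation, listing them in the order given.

x=11: ŷ = 24 + 8·11 = 112; e = 116 − 112 = 4
x=13: ŷ = 24 + 8·13 = 128; e = 124 − 128 = -4
x=15: ŷ = 24 + 8·15 = 144; e = 141 − 144 = -3
x=17: ŷ = 24 + 8·17 = 160; e = 163 − 160 = 3
x=19: ŷ = 24 + 8·19 = 176; e = 175 − 176 = -1
x=21: ŷ = 24 + 8·21 = 192; e = 193 − 192 = 1

4, -4, -3, 3, -1, 1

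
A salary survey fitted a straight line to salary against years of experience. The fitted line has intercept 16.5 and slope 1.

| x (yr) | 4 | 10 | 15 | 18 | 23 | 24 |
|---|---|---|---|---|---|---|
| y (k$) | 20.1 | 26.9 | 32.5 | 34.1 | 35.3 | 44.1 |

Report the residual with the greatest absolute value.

r = -4.2

x=4: ŷ = 16.5 + 4 = 20.5; r = 20.1 − 20.5 = -0.4
x=10: ŷ = 16.5 + 10 = 26.5; r = 26.9 − 26.5 = 0.4
x=15: ŷ = 16.5 + 15 = 31.5; r = 32.5 − 31.5 = 1
x=18: ŷ = 16.5 + 18 = 34.5; r = 34.1 − 34.5 = -0.4
x=23: ŷ = 16.5 + 23 = 39.5; r = 35.3 − 39.5 = -4.2
x=24: ŷ = 16.5 + 24 = 40.5; r = 44.1 − 40.5 = 3.6
Largest |r| is 4.2 at x = 23, residual -4.2.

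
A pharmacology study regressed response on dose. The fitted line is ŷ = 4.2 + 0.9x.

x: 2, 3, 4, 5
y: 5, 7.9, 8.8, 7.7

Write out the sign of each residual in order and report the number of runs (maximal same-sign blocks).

3 runs

x=2: ŷ = 4.2 + 0.9·2 = 6; r = 5 − 6 = -1
x=3: ŷ = 4.2 + 0.9·3 = 6.9; r = 7.9 − 6.9 = 1
x=4: ŷ = 4.2 + 0.9·4 = 7.8; r = 8.8 − 7.8 = 1
x=5: ŷ = 4.2 + 0.9·5 = 8.7; r = 7.7 − 8.7 = -1
Signs: − + + −
Runs: −×1, +×2, −×1 → 3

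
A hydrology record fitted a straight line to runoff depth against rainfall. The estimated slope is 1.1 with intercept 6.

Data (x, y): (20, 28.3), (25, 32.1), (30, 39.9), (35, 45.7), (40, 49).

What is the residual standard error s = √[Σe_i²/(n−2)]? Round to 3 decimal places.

s = 1.329

x=20: ŷ = 6 + 1.1·20 = 28; e = 28.3 − 28 = 0.3
x=25: ŷ = 6 + 1.1·25 = 33.5; e = 32.1 − 33.5 = -1.4
x=30: ŷ = 6 + 1.1·30 = 39; e = 39.9 − 39 = 0.9
x=35: ŷ = 6 + 1.1·35 = 44.5; e = 45.7 − 44.5 = 1.2
x=40: ŷ = 6 + 1.1·40 = 50; e = 49 − 50 = -1
SSE = 0.09 + 1.96 + 0.81 + 1.44 + 1 = 5.3
s = √(5.3/3) = √1.76667 ≈ 1.329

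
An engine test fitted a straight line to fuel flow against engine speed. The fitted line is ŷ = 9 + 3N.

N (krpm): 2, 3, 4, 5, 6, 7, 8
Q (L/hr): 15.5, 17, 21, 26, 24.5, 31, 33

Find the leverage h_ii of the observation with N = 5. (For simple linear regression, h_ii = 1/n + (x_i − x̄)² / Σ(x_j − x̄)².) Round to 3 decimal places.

N̄ = (2 + 3 + 4 + 5 + 6 + 7 + 8)/7 = 5
Σ(N − N̄)² = 9 + 4 + 1 + 0 + 1 + 4 + 9 = 28
h = 1/7 + (0)²/28 = 0.142857 + 0 = 0.143

h = 0.143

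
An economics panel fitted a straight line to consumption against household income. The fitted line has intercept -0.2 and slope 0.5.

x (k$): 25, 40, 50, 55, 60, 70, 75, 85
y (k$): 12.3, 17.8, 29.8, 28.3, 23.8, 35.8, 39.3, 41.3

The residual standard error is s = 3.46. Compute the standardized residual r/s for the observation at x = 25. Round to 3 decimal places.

ŷ = -0.2 + 0.5·25 = 12.3
r = 12.3 − 12.3 = 0
r/s = 0 / 3.46 = 0.000

0.000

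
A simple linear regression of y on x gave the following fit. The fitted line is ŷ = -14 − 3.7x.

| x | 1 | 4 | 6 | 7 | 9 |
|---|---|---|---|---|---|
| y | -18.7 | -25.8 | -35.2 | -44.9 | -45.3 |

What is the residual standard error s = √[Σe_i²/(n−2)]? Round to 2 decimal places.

s = 3.65

x=1: ŷ = -14 − 3.7·1 = -17.7; e = -18.7 − (-17.7) = -1
x=4: ŷ = -14 − 3.7·4 = -28.8; e = -25.8 − (-28.8) = 3
x=6: ŷ = -14 − 3.7·6 = -36.2; e = -35.2 − (-36.2) = 1
x=7: ŷ = -14 − 3.7·7 = -39.9; e = -44.9 − (-39.9) = -5
x=9: ŷ = -14 − 3.7·9 = -47.3; e = -45.3 − (-47.3) = 2
SSE = 1 + 9 + 1 + 25 + 4 = 40
s = √(40/3) = √13.3333 ≈ 3.65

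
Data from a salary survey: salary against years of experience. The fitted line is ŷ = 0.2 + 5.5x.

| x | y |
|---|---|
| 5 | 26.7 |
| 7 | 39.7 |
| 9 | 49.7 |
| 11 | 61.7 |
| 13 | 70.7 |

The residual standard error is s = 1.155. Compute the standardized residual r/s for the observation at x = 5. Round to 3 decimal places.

ŷ = 0.2 + 5.5·5 = 27.7
r = 26.7 − 27.7 = -1
r/s = -1 / 1.155 = -0.866

-0.866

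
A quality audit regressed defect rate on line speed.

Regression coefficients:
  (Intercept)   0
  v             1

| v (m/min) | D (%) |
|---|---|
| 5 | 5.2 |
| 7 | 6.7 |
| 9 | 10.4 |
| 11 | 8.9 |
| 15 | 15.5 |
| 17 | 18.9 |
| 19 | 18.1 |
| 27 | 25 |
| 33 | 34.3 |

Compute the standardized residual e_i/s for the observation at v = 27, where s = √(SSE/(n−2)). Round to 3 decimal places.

v=5: ŷ = 5 = 5; e = 5.2 − 5 = 0.2
v=7: ŷ = 7 = 7; e = 6.7 − 7 = -0.3
v=9: ŷ = 9 = 9; e = 10.4 − 9 = 1.4
v=11: ŷ = 11 = 11; e = 8.9 − 11 = -2.1
v=15: ŷ = 15 = 15; e = 15.5 − 15 = 0.5
v=17: ŷ = 17 = 17; e = 18.9 − 17 = 1.9
v=19: ŷ = 19 = 19; e = 18.1 − 19 = -0.9
v=27: ŷ = 27 = 27; e = 25 − 27 = -2
v=33: ŷ = 33 = 33; e = 34.3 − 33 = 1.3
SSE = 0.04 + 0.09 + 1.96 + 4.41 + 0.25 + 3.61 + 0.81 + 4 + 1.69 = 16.86
s = √(16.86/7) = 1.55196
e/s = -2 / 1.55196 = -1.289

-1.289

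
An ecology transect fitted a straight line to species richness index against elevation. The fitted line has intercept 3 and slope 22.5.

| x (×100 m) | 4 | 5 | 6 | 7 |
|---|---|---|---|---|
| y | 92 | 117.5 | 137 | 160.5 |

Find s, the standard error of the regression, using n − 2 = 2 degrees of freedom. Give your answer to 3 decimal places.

s = 1.732

x=4: ŷ = 3 + 22.5·4 = 93; e = 92 − 93 = -1
x=5: ŷ = 3 + 22.5·5 = 115.5; e = 117.5 − 115.5 = 2
x=6: ŷ = 3 + 22.5·6 = 138; e = 137 − 138 = -1
x=7: ŷ = 3 + 22.5·7 = 160.5; e = 160.5 − 160.5 = 0
SSE = 1 + 4 + 1 + 0 = 6
s = √(6/2) = √3 ≈ 1.732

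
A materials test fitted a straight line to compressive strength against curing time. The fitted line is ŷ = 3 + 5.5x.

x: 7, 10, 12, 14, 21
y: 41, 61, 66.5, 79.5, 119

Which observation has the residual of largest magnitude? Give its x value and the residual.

x=7: ŷ = 3 + 5.5·7 = 41.5; r = 41 − 41.5 = -0.5
x=10: ŷ = 3 + 5.5·10 = 58; r = 61 − 58 = 3
x=12: ŷ = 3 + 5.5·12 = 69; r = 66.5 − 69 = -2.5
x=14: ŷ = 3 + 5.5·14 = 80; r = 79.5 − 80 = -0.5
x=21: ŷ = 3 + 5.5·21 = 118.5; r = 119 − 118.5 = 0.5
Largest |r| is 3 at x = 10, residual 3.

x = 10, r = 3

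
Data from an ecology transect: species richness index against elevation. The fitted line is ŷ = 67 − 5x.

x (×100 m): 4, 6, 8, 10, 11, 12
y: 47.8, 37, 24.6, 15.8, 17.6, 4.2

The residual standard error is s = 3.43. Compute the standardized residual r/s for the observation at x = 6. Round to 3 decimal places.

0.000

ŷ = 67 − 5·6 = 37
r = 37 − 37 = 0
r/s = 0 / 3.43 = 0.000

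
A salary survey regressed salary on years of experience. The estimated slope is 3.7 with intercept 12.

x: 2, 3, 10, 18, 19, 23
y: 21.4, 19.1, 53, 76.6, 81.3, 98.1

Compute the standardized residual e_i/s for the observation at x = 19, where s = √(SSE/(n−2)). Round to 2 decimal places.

x=2: ŷ = 12 + 3.7·2 = 19.4; e = 21.4 − 19.4 = 2
x=3: ŷ = 12 + 3.7·3 = 23.1; e = 19.1 − 23.1 = -4
x=10: ŷ = 12 + 3.7·10 = 49; e = 53 − 49 = 4
x=18: ŷ = 12 + 3.7·18 = 78.6; e = 76.6 − 78.6 = -2
x=19: ŷ = 12 + 3.7·19 = 82.3; e = 81.3 − 82.3 = -1
x=23: ŷ = 12 + 3.7·23 = 97.1; e = 98.1 − 97.1 = 1
SSE = 4 + 16 + 16 + 4 + 1 + 1 = 42
s = √(42/4) = 3.24037
e/s = -1 / 3.24037 = -0.31

-0.31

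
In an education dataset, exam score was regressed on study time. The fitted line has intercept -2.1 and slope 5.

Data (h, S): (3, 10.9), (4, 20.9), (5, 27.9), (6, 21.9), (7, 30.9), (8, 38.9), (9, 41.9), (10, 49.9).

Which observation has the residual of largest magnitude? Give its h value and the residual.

h=3: ŷ = -2.1 + 5·3 = 12.9; r = 10.9 − 12.9 = -2
h=4: ŷ = -2.1 + 5·4 = 17.9; r = 20.9 − 17.9 = 3
h=5: ŷ = -2.1 + 5·5 = 22.9; r = 27.9 − 22.9 = 5
h=6: ŷ = -2.1 + 5·6 = 27.9; r = 21.9 − 27.9 = -6
h=7: ŷ = -2.1 + 5·7 = 32.9; r = 30.9 − 32.9 = -2
h=8: ŷ = -2.1 + 5·8 = 37.9; r = 38.9 − 37.9 = 1
h=9: ŷ = -2.1 + 5·9 = 42.9; r = 41.9 − 42.9 = -1
h=10: ŷ = -2.1 + 5·10 = 47.9; r = 49.9 − 47.9 = 2
Largest |r| is 6 at h = 6, residual -6.

h = 6, r = -6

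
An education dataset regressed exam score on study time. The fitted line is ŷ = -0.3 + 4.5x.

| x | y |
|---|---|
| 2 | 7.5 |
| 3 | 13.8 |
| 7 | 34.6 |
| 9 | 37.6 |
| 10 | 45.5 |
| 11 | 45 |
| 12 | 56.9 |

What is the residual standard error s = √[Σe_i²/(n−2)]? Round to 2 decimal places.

s = 3.12

x=2: ŷ = -0.3 + 4.5·2 = 8.7; e = 7.5 − 8.7 = -1.2
x=3: ŷ = -0.3 + 4.5·3 = 13.2; e = 13.8 − 13.2 = 0.6
x=7: ŷ = -0.3 + 4.5·7 = 31.2; e = 34.6 − 31.2 = 3.4
x=9: ŷ = -0.3 + 4.5·9 = 40.2; e = 37.6 − 40.2 = -2.6
x=10: ŷ = -0.3 + 4.5·10 = 44.7; e = 45.5 − 44.7 = 0.8
x=11: ŷ = -0.3 + 4.5·11 = 49.2; e = 45 − 49.2 = -4.2
x=12: ŷ = -0.3 + 4.5·12 = 53.7; e = 56.9 − 53.7 = 3.2
SSE = 1.44 + 0.36 + 11.56 + 6.76 + 0.64 + 17.64 + 10.24 = 48.64
s = √(48.64/5) = √9.728 ≈ 3.12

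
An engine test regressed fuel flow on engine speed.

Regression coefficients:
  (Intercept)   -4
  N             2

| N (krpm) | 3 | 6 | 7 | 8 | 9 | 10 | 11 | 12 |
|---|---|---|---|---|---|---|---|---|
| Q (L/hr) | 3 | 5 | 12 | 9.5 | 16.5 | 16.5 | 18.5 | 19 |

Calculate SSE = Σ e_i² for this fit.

SSE = 28

N=3: ŷ = -4 + 2·3 = 2; e = 3 − 2 = 1
N=6: ŷ = -4 + 2·6 = 8; e = 5 − 8 = -3
N=7: ŷ = -4 + 2·7 = 10; e = 12 − 10 = 2
N=8: ŷ = -4 + 2·8 = 12; e = 9.5 − 12 = -2.5
N=9: ŷ = -4 + 2·9 = 14; e = 16.5 − 14 = 2.5
N=10: ŷ = -4 + 2·10 = 16; e = 16.5 − 16 = 0.5
N=11: ŷ = -4 + 2·11 = 18; e = 18.5 − 18 = 0.5
N=12: ŷ = -4 + 2·12 = 20; e = 19 − 20 = -1
SSE = 1 + 9 + 4 + 6.25 + 6.25 + 0.25 + 0.25 + 1 = 28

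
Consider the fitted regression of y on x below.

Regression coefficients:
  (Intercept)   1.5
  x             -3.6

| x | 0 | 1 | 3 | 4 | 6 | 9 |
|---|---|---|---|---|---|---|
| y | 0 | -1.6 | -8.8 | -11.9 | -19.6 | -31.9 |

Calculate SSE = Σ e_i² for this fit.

x=0: ŷ = 1.5 − 3.6·0 = 1.5; e = 0 − 1.5 = -1.5
x=1: ŷ = 1.5 − 3.6·1 = -2.1; e = -1.6 − (-2.1) = 0.5
x=3: ŷ = 1.5 − 3.6·3 = -9.3; e = -8.8 − (-9.3) = 0.5
x=4: ŷ = 1.5 − 3.6·4 = -12.9; e = -11.9 − (-12.9) = 1
x=6: ŷ = 1.5 − 3.6·6 = -20.1; e = -19.6 − (-20.1) = 0.5
x=9: ŷ = 1.5 − 3.6·9 = -30.9; e = -31.9 − (-30.9) = -1
SSE = 2.25 + 0.25 + 0.25 + 1 + 0.25 + 1 = 5

SSE = 5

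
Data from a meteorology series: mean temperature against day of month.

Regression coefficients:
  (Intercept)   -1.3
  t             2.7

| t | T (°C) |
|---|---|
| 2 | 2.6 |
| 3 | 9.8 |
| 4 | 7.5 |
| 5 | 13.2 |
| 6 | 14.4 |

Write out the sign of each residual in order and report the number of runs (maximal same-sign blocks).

t=2: ŷ = -1.3 + 2.7·2 = 4.1; e = 2.6 − 4.1 = -1.5
t=3: ŷ = -1.3 + 2.7·3 = 6.8; e = 9.8 − 6.8 = 3
t=4: ŷ = -1.3 + 2.7·4 = 9.5; e = 7.5 − 9.5 = -2
t=5: ŷ = -1.3 + 2.7·5 = 12.2; e = 13.2 − 12.2 = 1
t=6: ŷ = -1.3 + 2.7·6 = 14.9; e = 14.4 − 14.9 = -0.5
Signs: − + − + −
Runs: −×1, +×1, −×1, +×1, −×1 → 5

5 runs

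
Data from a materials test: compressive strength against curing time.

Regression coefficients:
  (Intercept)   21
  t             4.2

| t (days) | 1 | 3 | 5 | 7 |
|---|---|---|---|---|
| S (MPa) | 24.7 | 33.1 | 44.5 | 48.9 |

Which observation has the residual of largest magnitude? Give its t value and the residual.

t = 5, r = 2.5

t=1: ŷ = 21 + 4.2·1 = 25.2; r = 24.7 − 25.2 = -0.5
t=3: ŷ = 21 + 4.2·3 = 33.6; r = 33.1 − 33.6 = -0.5
t=5: ŷ = 21 + 4.2·5 = 42; r = 44.5 − 42 = 2.5
t=7: ŷ = 21 + 4.2·7 = 50.4; r = 48.9 − 50.4 = -1.5
Largest |r| is 2.5 at t = 5, residual 2.5.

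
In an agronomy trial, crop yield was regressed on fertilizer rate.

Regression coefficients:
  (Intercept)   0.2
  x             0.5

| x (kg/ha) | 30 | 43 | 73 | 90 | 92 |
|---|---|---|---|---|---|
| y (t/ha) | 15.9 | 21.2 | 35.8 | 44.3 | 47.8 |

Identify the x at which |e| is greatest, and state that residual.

x = 92, e = 1.6

x=30: ŷ = 0.2 + 0.5·30 = 15.2; e = 15.9 − 15.2 = 0.7
x=43: ŷ = 0.2 + 0.5·43 = 21.7; e = 21.2 − 21.7 = -0.5
x=73: ŷ = 0.2 + 0.5·73 = 36.7; e = 35.8 − 36.7 = -0.9
x=90: ŷ = 0.2 + 0.5·90 = 45.2; e = 44.3 − 45.2 = -0.9
x=92: ŷ = 0.2 + 0.5·92 = 46.2; e = 47.8 − 46.2 = 1.6
Largest |e| is 1.6 at x = 92, residual 1.6.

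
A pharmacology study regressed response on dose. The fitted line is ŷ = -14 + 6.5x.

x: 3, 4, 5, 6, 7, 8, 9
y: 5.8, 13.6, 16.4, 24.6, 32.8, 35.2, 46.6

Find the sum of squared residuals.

x=3: ŷ = -14 + 6.5·3 = 5.5; e = 5.8 − 5.5 = 0.3
x=4: ŷ = -14 + 6.5·4 = 12; e = 13.6 − 12 = 1.6
x=5: ŷ = -14 + 6.5·5 = 18.5; e = 16.4 − 18.5 = -2.1
x=6: ŷ = -14 + 6.5·6 = 25; e = 24.6 − 25 = -0.4
x=7: ŷ = -14 + 6.5·7 = 31.5; e = 32.8 − 31.5 = 1.3
x=8: ŷ = -14 + 6.5·8 = 38; e = 35.2 − 38 = -2.8
x=9: ŷ = -14 + 6.5·9 = 44.5; e = 46.6 − 44.5 = 2.1
SSE = 0.09 + 2.56 + 4.41 + 0.16 + 1.69 + 7.84 + 4.41 = 21.16

SSE = 21.16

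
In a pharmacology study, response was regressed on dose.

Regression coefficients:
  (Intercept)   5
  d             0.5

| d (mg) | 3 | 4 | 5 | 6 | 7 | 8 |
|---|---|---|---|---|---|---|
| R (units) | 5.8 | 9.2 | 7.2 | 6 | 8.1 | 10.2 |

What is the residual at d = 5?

e = -0.3

ŷ = 5 + 0.5·5 = 7.5
e = 7.2 − 7.5 = -0.3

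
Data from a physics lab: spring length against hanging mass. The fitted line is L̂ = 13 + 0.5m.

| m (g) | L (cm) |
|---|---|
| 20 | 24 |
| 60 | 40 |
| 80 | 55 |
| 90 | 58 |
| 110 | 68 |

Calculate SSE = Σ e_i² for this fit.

m=20: L̂ = 13 + 0.5·20 = 23; e = 24 − 23 = 1
m=60: L̂ = 13 + 0.5·60 = 43; e = 40 − 43 = -3
m=80: L̂ = 13 + 0.5·80 = 53; e = 55 − 53 = 2
m=90: L̂ = 13 + 0.5·90 = 58; e = 58 − 58 = 0
m=110: L̂ = 13 + 0.5·110 = 68; e = 68 − 68 = 0
SSE = 1 + 9 + 4 + 0 + 0 = 14

SSE = 14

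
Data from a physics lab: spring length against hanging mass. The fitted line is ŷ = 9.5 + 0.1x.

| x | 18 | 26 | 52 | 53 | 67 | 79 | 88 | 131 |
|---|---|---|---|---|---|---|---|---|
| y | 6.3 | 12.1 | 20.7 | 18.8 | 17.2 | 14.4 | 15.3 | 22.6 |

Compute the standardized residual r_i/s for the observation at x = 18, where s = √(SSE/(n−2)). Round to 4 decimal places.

-1.2500

x=18: ŷ = 9.5 + 0.1·18 = 11.3; r = 6.3 − 11.3 = -5
x=26: ŷ = 9.5 + 0.1·26 = 12.1; r = 12.1 − 12.1 = 0
x=52: ŷ = 9.5 + 0.1·52 = 14.7; r = 20.7 − 14.7 = 6
x=53: ŷ = 9.5 + 0.1·53 = 14.8; r = 18.8 − 14.8 = 4
x=67: ŷ = 9.5 + 0.1·67 = 16.2; r = 17.2 − 16.2 = 1
x=79: ŷ = 9.5 + 0.1·79 = 17.4; r = 14.4 − 17.4 = -3
x=88: ŷ = 9.5 + 0.1·88 = 18.3; r = 15.3 − 18.3 = -3
x=131: ŷ = 9.5 + 0.1·131 = 22.6; r = 22.6 − 22.6 = 0
SSE = 25 + 0 + 36 + 16 + 1 + 9 + 9 + 0 = 96
s = √(96/6) = 4
r/s = -5 / 4 = -1.2500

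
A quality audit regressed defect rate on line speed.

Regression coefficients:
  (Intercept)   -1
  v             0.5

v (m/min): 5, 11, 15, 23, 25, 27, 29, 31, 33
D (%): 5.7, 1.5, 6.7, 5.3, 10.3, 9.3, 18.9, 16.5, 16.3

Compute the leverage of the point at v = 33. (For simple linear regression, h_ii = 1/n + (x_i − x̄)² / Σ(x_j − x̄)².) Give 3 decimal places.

v̄ = (5 + 11 + 15 + 23 + 25 + 27 + 29 + 31 + 33)/9 = 22.1111
Σ(v − v̄)² = 292.79 + 123.457 + 50.5679 + 0.790123 + 8.34568 + 23.9012 + 47.4568 + 79.0123 + 118.568 = 744.889
h = 1/9 + (10.8889)²/744.889 = 0.111111 + 0.159175 = 0.270

h = 0.270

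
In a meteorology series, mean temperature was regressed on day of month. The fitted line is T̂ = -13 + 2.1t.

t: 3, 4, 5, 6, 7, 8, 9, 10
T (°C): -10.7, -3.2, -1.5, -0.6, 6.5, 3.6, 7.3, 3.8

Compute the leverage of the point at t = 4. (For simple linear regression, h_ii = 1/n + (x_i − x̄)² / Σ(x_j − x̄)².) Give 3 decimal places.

t̄ = (3 + 4 + 5 + 6 + 7 + 8 + 9 + 10)/8 = 6.5
Σ(t − t̄)² = 12.25 + 6.25 + 2.25 + 0.25 + 0.25 + 2.25 + 6.25 + 12.25 = 42
h = 1/8 + (-2.5)²/42 = 0.125 + 0.14881 = 0.274

h = 0.274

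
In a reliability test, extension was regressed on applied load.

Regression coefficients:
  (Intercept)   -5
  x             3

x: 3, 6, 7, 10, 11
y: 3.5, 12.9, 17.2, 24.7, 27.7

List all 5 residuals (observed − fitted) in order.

x=3: ŷ = -5 + 3·3 = 4; r = 3.5 − 4 = -0.5
x=6: ŷ = -5 + 3·6 = 13; r = 12.9 − 13 = -0.1
x=7: ŷ = -5 + 3·7 = 16; r = 17.2 − 16 = 1.2
x=10: ŷ = -5 + 3·10 = 25; r = 24.7 − 25 = -0.3
x=11: ŷ = -5 + 3·11 = 28; r = 27.7 − 28 = -0.3

-0.5, -0.1, 1.2, -0.3, -0.3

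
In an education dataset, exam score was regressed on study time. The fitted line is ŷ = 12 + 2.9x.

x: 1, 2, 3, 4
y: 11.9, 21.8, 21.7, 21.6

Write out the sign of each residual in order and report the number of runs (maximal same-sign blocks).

x=1: ŷ = 12 + 2.9·1 = 14.9; e = 11.9 − 14.9 = -3
x=2: ŷ = 12 + 2.9·2 = 17.8; e = 21.8 − 17.8 = 4
x=3: ŷ = 12 + 2.9·3 = 20.7; e = 21.7 − 20.7 = 1
x=4: ŷ = 12 + 2.9·4 = 23.6; e = 21.6 − 23.6 = -2
Signs: − + + −
Runs: −×1, +×2, −×1 → 3

3 runs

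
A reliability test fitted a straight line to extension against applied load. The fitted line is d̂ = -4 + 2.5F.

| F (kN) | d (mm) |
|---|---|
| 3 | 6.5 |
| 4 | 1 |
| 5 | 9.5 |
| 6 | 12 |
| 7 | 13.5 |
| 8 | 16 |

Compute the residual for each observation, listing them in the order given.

3, -5, 1, 1, 0, 0

F=3: d̂ = -4 + 2.5·3 = 3.5; r = 6.5 − 3.5 = 3
F=4: d̂ = -4 + 2.5·4 = 6; r = 1 − 6 = -5
F=5: d̂ = -4 + 2.5·5 = 8.5; r = 9.5 − 8.5 = 1
F=6: d̂ = -4 + 2.5·6 = 11; r = 12 − 11 = 1
F=7: d̂ = -4 + 2.5·7 = 13.5; r = 13.5 − 13.5 = 0
F=8: d̂ = -4 + 2.5·8 = 16; r = 16 − 16 = 0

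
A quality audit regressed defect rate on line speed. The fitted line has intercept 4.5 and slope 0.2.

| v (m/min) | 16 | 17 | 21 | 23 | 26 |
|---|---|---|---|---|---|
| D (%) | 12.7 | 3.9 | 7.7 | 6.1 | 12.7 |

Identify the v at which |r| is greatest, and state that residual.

v=16: ŷ = 4.5 + 0.2·16 = 7.7; r = 12.7 − 7.7 = 5
v=17: ŷ = 4.5 + 0.2·17 = 7.9; r = 3.9 − 7.9 = -4
v=21: ŷ = 4.5 + 0.2·21 = 8.7; r = 7.7 − 8.7 = -1
v=23: ŷ = 4.5 + 0.2·23 = 9.1; r = 6.1 − 9.1 = -3
v=26: ŷ = 4.5 + 0.2·26 = 9.7; r = 12.7 − 9.7 = 3
Largest |r| is 5 at v = 16, residual 5.

v = 16, r = 5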